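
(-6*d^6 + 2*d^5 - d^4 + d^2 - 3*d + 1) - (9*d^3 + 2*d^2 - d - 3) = -6*d^6 + 2*d^5 - d^4 - 9*d^3 - d^2 - 2*d + 4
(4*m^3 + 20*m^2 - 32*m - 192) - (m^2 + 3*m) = 4*m^3 + 19*m^2 - 35*m - 192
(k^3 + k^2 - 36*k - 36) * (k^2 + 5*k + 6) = k^5 + 6*k^4 - 25*k^3 - 210*k^2 - 396*k - 216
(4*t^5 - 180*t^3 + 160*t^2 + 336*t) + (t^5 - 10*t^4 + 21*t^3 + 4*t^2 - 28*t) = 5*t^5 - 10*t^4 - 159*t^3 + 164*t^2 + 308*t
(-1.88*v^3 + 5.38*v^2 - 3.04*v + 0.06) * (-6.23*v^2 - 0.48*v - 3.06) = 11.7124*v^5 - 32.615*v^4 + 22.1096*v^3 - 15.3774*v^2 + 9.2736*v - 0.1836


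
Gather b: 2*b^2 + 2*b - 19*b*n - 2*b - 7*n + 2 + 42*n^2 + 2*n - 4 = 2*b^2 - 19*b*n + 42*n^2 - 5*n - 2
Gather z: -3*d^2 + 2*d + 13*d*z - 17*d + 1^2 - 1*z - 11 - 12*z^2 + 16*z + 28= -3*d^2 - 15*d - 12*z^2 + z*(13*d + 15) + 18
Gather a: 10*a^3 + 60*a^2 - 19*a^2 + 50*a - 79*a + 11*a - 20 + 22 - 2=10*a^3 + 41*a^2 - 18*a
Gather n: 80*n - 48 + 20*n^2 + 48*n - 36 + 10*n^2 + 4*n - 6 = 30*n^2 + 132*n - 90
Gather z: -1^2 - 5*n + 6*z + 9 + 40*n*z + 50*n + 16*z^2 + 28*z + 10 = 45*n + 16*z^2 + z*(40*n + 34) + 18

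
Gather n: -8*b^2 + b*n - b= -8*b^2 + b*n - b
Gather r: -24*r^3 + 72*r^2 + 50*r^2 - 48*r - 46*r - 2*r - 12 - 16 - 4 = -24*r^3 + 122*r^2 - 96*r - 32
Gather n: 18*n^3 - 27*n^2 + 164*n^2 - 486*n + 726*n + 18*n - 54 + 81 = 18*n^3 + 137*n^2 + 258*n + 27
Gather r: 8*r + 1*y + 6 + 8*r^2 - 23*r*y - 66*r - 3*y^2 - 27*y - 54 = 8*r^2 + r*(-23*y - 58) - 3*y^2 - 26*y - 48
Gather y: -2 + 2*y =2*y - 2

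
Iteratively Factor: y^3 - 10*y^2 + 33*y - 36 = (y - 3)*(y^2 - 7*y + 12) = (y - 4)*(y - 3)*(y - 3)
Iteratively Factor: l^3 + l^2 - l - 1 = (l + 1)*(l^2 - 1) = (l + 1)^2*(l - 1)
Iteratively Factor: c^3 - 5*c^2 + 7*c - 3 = (c - 3)*(c^2 - 2*c + 1) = (c - 3)*(c - 1)*(c - 1)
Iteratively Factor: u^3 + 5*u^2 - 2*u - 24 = (u - 2)*(u^2 + 7*u + 12) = (u - 2)*(u + 3)*(u + 4)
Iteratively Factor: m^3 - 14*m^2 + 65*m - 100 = (m - 5)*(m^2 - 9*m + 20) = (m - 5)^2*(m - 4)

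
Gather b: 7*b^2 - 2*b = 7*b^2 - 2*b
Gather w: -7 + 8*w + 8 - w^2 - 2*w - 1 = -w^2 + 6*w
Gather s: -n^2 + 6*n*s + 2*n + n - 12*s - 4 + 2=-n^2 + 3*n + s*(6*n - 12) - 2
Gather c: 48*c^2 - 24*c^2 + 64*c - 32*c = 24*c^2 + 32*c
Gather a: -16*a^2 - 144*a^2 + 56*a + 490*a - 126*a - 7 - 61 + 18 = -160*a^2 + 420*a - 50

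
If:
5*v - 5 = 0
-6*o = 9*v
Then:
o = -3/2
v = 1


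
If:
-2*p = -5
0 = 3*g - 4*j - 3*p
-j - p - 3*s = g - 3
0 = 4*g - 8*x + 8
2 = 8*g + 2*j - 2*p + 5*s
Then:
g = 163/158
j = -87/79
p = 5/2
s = 15/79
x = 479/316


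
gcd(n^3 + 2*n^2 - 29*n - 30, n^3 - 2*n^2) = 1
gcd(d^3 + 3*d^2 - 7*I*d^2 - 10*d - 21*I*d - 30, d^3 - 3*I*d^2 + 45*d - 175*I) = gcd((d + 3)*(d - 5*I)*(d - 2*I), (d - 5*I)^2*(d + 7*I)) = d - 5*I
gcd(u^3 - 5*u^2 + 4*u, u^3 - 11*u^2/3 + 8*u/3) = u^2 - u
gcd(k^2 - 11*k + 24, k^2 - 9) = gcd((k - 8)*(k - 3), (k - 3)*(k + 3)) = k - 3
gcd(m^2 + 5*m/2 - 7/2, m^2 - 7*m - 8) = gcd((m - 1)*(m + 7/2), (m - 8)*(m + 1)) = 1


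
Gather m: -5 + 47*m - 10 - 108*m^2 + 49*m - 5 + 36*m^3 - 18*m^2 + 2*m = 36*m^3 - 126*m^2 + 98*m - 20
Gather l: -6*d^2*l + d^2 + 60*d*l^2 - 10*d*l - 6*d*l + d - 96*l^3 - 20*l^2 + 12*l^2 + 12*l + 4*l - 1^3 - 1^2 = d^2 + d - 96*l^3 + l^2*(60*d - 8) + l*(-6*d^2 - 16*d + 16) - 2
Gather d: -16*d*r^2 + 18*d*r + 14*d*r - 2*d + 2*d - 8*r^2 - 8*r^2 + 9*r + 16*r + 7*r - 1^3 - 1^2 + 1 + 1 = d*(-16*r^2 + 32*r) - 16*r^2 + 32*r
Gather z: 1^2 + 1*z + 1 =z + 2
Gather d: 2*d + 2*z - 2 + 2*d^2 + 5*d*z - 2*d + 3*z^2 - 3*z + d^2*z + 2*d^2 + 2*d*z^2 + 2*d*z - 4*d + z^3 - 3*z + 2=d^2*(z + 4) + d*(2*z^2 + 7*z - 4) + z^3 + 3*z^2 - 4*z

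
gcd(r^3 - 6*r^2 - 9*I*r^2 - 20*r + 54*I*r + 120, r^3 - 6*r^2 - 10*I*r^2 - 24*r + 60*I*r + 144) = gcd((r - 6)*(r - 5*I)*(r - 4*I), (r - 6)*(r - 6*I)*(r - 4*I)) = r^2 + r*(-6 - 4*I) + 24*I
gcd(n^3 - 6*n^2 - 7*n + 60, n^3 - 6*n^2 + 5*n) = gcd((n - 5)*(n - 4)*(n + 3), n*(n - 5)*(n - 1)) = n - 5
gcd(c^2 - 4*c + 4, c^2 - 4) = c - 2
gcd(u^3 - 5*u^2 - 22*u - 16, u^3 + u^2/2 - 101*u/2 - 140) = u - 8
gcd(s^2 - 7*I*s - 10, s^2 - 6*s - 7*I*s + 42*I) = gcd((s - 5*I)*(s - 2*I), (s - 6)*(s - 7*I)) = 1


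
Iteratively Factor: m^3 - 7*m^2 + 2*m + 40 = (m + 2)*(m^2 - 9*m + 20) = (m - 4)*(m + 2)*(m - 5)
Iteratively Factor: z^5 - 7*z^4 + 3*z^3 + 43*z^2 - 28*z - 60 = (z - 2)*(z^4 - 5*z^3 - 7*z^2 + 29*z + 30) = (z - 2)*(z + 1)*(z^3 - 6*z^2 - z + 30) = (z - 3)*(z - 2)*(z + 1)*(z^2 - 3*z - 10) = (z - 5)*(z - 3)*(z - 2)*(z + 1)*(z + 2)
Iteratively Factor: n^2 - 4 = (n + 2)*(n - 2)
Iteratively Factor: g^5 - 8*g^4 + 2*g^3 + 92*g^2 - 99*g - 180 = (g - 3)*(g^4 - 5*g^3 - 13*g^2 + 53*g + 60) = (g - 5)*(g - 3)*(g^3 - 13*g - 12) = (g - 5)*(g - 3)*(g + 1)*(g^2 - g - 12) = (g - 5)*(g - 4)*(g - 3)*(g + 1)*(g + 3)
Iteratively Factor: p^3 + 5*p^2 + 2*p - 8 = (p - 1)*(p^2 + 6*p + 8) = (p - 1)*(p + 4)*(p + 2)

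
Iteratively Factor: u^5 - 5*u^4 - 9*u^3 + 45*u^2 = (u + 3)*(u^4 - 8*u^3 + 15*u^2) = u*(u + 3)*(u^3 - 8*u^2 + 15*u) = u*(u - 3)*(u + 3)*(u^2 - 5*u) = u*(u - 5)*(u - 3)*(u + 3)*(u)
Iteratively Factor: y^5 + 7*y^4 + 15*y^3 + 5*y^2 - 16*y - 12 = (y + 2)*(y^4 + 5*y^3 + 5*y^2 - 5*y - 6) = (y - 1)*(y + 2)*(y^3 + 6*y^2 + 11*y + 6) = (y - 1)*(y + 1)*(y + 2)*(y^2 + 5*y + 6) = (y - 1)*(y + 1)*(y + 2)*(y + 3)*(y + 2)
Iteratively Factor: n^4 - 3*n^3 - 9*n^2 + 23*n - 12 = (n + 3)*(n^3 - 6*n^2 + 9*n - 4) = (n - 4)*(n + 3)*(n^2 - 2*n + 1) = (n - 4)*(n - 1)*(n + 3)*(n - 1)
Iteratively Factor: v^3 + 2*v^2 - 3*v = (v)*(v^2 + 2*v - 3) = v*(v + 3)*(v - 1)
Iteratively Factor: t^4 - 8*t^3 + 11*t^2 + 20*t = (t - 5)*(t^3 - 3*t^2 - 4*t) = t*(t - 5)*(t^2 - 3*t - 4) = t*(t - 5)*(t + 1)*(t - 4)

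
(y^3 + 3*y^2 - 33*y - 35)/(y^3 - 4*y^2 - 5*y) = (y + 7)/y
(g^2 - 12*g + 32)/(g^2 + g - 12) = (g^2 - 12*g + 32)/(g^2 + g - 12)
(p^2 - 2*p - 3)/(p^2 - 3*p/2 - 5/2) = 2*(p - 3)/(2*p - 5)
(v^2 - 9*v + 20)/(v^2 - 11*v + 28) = (v - 5)/(v - 7)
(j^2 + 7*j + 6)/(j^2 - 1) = (j + 6)/(j - 1)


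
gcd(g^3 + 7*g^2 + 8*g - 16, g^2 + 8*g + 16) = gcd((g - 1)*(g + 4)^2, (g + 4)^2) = g^2 + 8*g + 16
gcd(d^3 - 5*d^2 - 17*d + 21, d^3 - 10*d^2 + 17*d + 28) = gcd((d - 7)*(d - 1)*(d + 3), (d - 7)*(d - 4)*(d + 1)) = d - 7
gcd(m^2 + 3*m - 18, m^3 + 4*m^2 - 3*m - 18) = 1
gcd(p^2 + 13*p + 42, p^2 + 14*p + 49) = p + 7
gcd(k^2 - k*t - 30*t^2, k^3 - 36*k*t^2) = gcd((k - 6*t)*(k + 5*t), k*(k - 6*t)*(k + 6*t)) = -k + 6*t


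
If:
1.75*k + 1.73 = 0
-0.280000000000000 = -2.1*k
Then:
No Solution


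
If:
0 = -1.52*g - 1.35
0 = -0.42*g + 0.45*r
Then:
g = -0.89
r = -0.83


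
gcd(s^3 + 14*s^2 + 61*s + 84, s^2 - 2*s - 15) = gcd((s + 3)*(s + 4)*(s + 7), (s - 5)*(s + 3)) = s + 3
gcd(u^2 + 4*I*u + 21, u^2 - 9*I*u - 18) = u - 3*I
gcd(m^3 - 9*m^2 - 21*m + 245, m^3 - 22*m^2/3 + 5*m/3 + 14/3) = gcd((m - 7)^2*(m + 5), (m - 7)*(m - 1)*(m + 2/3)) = m - 7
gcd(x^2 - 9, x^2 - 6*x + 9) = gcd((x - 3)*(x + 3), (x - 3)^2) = x - 3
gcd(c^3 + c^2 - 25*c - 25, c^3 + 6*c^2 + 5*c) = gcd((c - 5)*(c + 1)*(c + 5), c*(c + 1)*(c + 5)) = c^2 + 6*c + 5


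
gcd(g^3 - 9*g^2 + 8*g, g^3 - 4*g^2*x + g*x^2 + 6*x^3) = 1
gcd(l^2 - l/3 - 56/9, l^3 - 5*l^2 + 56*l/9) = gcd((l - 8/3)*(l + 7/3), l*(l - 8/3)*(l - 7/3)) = l - 8/3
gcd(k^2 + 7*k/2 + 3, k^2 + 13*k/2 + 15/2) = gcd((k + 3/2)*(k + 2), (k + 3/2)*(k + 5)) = k + 3/2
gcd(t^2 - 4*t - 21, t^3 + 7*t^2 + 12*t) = t + 3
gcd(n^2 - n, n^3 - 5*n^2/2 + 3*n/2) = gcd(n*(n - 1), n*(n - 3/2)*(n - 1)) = n^2 - n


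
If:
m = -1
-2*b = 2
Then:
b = -1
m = -1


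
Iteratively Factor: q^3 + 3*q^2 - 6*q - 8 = (q - 2)*(q^2 + 5*q + 4) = (q - 2)*(q + 1)*(q + 4)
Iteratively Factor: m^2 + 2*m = (m + 2)*(m)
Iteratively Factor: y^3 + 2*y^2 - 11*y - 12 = (y + 1)*(y^2 + y - 12) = (y + 1)*(y + 4)*(y - 3)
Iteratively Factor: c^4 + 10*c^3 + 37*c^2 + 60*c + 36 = (c + 2)*(c^3 + 8*c^2 + 21*c + 18) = (c + 2)*(c + 3)*(c^2 + 5*c + 6) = (c + 2)*(c + 3)^2*(c + 2)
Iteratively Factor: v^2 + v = (v + 1)*(v)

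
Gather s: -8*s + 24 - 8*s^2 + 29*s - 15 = -8*s^2 + 21*s + 9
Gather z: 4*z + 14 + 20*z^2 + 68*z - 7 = 20*z^2 + 72*z + 7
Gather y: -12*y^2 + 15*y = -12*y^2 + 15*y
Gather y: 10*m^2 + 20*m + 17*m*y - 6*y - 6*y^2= 10*m^2 + 20*m - 6*y^2 + y*(17*m - 6)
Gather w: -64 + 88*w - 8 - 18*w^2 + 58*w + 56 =-18*w^2 + 146*w - 16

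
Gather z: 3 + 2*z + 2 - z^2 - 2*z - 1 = 4 - z^2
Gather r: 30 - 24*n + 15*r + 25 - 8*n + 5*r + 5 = -32*n + 20*r + 60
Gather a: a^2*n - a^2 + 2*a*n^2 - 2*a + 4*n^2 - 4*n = a^2*(n - 1) + a*(2*n^2 - 2) + 4*n^2 - 4*n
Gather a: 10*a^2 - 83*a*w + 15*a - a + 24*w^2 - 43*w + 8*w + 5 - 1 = 10*a^2 + a*(14 - 83*w) + 24*w^2 - 35*w + 4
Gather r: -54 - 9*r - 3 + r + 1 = -8*r - 56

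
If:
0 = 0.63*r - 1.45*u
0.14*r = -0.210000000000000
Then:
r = -1.50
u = -0.65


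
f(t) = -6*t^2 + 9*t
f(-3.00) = -81.00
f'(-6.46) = 86.52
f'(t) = 9 - 12*t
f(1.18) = 2.27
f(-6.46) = -308.53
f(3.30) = -35.64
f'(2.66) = -22.92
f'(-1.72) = 29.64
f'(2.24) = -17.88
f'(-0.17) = 11.04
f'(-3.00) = 45.00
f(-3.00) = -81.00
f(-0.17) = -1.70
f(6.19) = -174.19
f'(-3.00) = 45.00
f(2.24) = -9.95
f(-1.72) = -33.23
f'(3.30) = -30.60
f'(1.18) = -5.16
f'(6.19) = -65.28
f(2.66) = -18.51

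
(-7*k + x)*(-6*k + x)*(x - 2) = 42*k^2*x - 84*k^2 - 13*k*x^2 + 26*k*x + x^3 - 2*x^2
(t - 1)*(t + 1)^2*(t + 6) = t^4 + 7*t^3 + 5*t^2 - 7*t - 6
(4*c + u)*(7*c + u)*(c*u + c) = 28*c^3*u + 28*c^3 + 11*c^2*u^2 + 11*c^2*u + c*u^3 + c*u^2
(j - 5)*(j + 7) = j^2 + 2*j - 35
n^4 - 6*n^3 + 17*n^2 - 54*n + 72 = (n - 4)*(n - 2)*(n - 3*I)*(n + 3*I)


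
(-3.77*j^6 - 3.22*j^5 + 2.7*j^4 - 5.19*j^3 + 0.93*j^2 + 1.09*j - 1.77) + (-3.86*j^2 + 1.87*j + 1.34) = -3.77*j^6 - 3.22*j^5 + 2.7*j^4 - 5.19*j^3 - 2.93*j^2 + 2.96*j - 0.43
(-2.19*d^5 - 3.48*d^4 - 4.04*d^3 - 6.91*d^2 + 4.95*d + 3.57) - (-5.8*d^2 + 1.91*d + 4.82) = -2.19*d^5 - 3.48*d^4 - 4.04*d^3 - 1.11*d^2 + 3.04*d - 1.25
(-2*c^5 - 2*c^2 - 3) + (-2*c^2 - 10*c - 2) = -2*c^5 - 4*c^2 - 10*c - 5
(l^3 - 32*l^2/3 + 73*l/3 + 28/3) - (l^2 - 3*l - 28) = l^3 - 35*l^2/3 + 82*l/3 + 112/3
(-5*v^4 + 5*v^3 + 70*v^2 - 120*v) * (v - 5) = -5*v^5 + 30*v^4 + 45*v^3 - 470*v^2 + 600*v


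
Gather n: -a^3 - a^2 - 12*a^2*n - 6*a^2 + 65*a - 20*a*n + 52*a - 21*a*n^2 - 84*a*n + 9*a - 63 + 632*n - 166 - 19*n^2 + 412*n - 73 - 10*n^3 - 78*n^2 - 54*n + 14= -a^3 - 7*a^2 + 126*a - 10*n^3 + n^2*(-21*a - 97) + n*(-12*a^2 - 104*a + 990) - 288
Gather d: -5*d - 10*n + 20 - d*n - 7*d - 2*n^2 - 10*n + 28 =d*(-n - 12) - 2*n^2 - 20*n + 48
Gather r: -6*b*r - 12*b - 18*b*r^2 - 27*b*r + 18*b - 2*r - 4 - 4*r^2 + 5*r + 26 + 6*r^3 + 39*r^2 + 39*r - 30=6*b + 6*r^3 + r^2*(35 - 18*b) + r*(42 - 33*b) - 8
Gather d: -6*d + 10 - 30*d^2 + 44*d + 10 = -30*d^2 + 38*d + 20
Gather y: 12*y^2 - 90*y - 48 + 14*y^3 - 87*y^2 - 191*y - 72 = 14*y^3 - 75*y^2 - 281*y - 120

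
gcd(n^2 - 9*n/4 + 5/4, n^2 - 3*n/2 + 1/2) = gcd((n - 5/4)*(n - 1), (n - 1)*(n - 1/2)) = n - 1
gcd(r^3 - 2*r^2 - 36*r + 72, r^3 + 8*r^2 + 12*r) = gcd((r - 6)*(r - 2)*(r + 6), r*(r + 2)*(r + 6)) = r + 6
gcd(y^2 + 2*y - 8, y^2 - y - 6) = 1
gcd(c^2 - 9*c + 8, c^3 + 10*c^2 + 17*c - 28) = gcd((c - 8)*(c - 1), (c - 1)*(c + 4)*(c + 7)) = c - 1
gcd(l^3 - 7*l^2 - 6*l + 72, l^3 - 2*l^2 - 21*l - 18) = l^2 - 3*l - 18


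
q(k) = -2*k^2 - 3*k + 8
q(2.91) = -17.67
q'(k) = -4*k - 3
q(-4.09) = -13.19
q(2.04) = -6.44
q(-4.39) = -17.37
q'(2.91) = -14.64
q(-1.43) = 8.20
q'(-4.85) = 16.40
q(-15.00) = -397.00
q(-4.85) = -24.50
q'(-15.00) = 57.00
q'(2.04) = -11.16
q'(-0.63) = -0.48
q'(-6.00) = 21.00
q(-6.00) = -46.00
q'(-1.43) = 2.72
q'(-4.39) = 14.56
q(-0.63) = 9.10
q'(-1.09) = 1.36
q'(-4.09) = 13.36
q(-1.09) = 8.89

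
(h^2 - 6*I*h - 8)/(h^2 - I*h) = (h^2 - 6*I*h - 8)/(h*(h - I))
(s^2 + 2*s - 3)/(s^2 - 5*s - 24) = (s - 1)/(s - 8)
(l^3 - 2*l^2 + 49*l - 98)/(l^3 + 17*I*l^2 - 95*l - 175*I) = (l^2 - l*(2 + 7*I) + 14*I)/(l^2 + 10*I*l - 25)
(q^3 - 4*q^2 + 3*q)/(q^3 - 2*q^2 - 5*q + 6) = q/(q + 2)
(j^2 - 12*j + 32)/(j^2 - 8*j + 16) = (j - 8)/(j - 4)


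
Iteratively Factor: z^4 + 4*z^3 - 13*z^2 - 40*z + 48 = (z - 1)*(z^3 + 5*z^2 - 8*z - 48) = (z - 1)*(z + 4)*(z^2 + z - 12) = (z - 3)*(z - 1)*(z + 4)*(z + 4)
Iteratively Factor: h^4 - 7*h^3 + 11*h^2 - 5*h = (h - 5)*(h^3 - 2*h^2 + h) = h*(h - 5)*(h^2 - 2*h + 1) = h*(h - 5)*(h - 1)*(h - 1)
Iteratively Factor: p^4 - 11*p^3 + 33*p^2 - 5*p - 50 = (p - 2)*(p^3 - 9*p^2 + 15*p + 25) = (p - 5)*(p - 2)*(p^2 - 4*p - 5) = (p - 5)*(p - 2)*(p + 1)*(p - 5)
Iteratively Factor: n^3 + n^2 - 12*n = (n)*(n^2 + n - 12) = n*(n + 4)*(n - 3)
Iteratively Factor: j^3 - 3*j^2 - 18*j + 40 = (j - 2)*(j^2 - j - 20) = (j - 5)*(j - 2)*(j + 4)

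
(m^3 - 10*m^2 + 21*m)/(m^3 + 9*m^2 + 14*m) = (m^2 - 10*m + 21)/(m^2 + 9*m + 14)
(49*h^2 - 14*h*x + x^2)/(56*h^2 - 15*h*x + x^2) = (-7*h + x)/(-8*h + x)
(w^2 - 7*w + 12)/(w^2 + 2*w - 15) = (w - 4)/(w + 5)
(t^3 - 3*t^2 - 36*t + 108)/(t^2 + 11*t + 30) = (t^2 - 9*t + 18)/(t + 5)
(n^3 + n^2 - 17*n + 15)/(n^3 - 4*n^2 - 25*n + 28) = (n^2 + 2*n - 15)/(n^2 - 3*n - 28)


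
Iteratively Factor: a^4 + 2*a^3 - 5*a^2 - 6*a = (a - 2)*(a^3 + 4*a^2 + 3*a) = a*(a - 2)*(a^2 + 4*a + 3) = a*(a - 2)*(a + 1)*(a + 3)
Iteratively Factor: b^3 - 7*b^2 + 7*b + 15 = (b + 1)*(b^2 - 8*b + 15) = (b - 3)*(b + 1)*(b - 5)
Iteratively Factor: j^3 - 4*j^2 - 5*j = (j - 5)*(j^2 + j) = (j - 5)*(j + 1)*(j)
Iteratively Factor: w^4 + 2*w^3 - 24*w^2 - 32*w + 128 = (w + 4)*(w^3 - 2*w^2 - 16*w + 32) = (w - 2)*(w + 4)*(w^2 - 16) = (w - 4)*(w - 2)*(w + 4)*(w + 4)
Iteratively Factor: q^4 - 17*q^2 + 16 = (q + 4)*(q^3 - 4*q^2 - q + 4) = (q + 1)*(q + 4)*(q^2 - 5*q + 4) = (q - 4)*(q + 1)*(q + 4)*(q - 1)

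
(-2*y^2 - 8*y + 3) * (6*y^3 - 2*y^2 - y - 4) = -12*y^5 - 44*y^4 + 36*y^3 + 10*y^2 + 29*y - 12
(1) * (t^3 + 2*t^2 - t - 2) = t^3 + 2*t^2 - t - 2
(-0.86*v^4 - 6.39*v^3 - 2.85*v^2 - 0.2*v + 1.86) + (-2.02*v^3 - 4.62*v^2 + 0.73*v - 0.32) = -0.86*v^4 - 8.41*v^3 - 7.47*v^2 + 0.53*v + 1.54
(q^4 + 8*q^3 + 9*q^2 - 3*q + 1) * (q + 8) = q^5 + 16*q^4 + 73*q^3 + 69*q^2 - 23*q + 8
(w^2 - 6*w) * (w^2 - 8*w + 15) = w^4 - 14*w^3 + 63*w^2 - 90*w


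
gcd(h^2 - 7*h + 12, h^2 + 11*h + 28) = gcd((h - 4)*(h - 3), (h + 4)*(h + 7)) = 1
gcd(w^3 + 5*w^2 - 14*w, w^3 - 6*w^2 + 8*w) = w^2 - 2*w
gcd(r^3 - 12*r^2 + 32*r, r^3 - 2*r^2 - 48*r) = r^2 - 8*r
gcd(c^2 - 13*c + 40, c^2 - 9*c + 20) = c - 5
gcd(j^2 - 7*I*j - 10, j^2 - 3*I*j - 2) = j - 2*I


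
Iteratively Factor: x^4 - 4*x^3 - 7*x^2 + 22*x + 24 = (x + 1)*(x^3 - 5*x^2 - 2*x + 24) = (x - 4)*(x + 1)*(x^2 - x - 6) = (x - 4)*(x - 3)*(x + 1)*(x + 2)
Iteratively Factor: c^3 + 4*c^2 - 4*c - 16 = (c + 4)*(c^2 - 4) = (c + 2)*(c + 4)*(c - 2)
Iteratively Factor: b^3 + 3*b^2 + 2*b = (b + 1)*(b^2 + 2*b) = (b + 1)*(b + 2)*(b)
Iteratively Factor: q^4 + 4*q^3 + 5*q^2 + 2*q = (q + 1)*(q^3 + 3*q^2 + 2*q) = q*(q + 1)*(q^2 + 3*q + 2) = q*(q + 1)^2*(q + 2)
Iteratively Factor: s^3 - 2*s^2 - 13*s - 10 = (s + 1)*(s^2 - 3*s - 10) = (s - 5)*(s + 1)*(s + 2)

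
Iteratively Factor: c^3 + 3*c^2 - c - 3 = (c + 1)*(c^2 + 2*c - 3) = (c - 1)*(c + 1)*(c + 3)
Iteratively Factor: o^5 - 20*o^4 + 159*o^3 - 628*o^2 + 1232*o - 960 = (o - 5)*(o^4 - 15*o^3 + 84*o^2 - 208*o + 192) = (o - 5)*(o - 4)*(o^3 - 11*o^2 + 40*o - 48) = (o - 5)*(o - 4)*(o - 3)*(o^2 - 8*o + 16) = (o - 5)*(o - 4)^2*(o - 3)*(o - 4)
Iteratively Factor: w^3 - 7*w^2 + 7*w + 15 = (w - 5)*(w^2 - 2*w - 3) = (w - 5)*(w - 3)*(w + 1)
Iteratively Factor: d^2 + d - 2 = (d - 1)*(d + 2)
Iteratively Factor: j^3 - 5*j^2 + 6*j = (j - 3)*(j^2 - 2*j) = (j - 3)*(j - 2)*(j)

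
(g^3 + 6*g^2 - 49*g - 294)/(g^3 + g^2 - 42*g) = (g^2 - g - 42)/(g*(g - 6))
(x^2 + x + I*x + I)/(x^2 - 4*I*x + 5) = (x + 1)/(x - 5*I)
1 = 1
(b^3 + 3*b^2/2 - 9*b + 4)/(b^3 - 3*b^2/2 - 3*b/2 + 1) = (b + 4)/(b + 1)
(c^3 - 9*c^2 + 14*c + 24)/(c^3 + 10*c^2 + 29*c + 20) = (c^2 - 10*c + 24)/(c^2 + 9*c + 20)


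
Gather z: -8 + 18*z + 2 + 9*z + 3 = 27*z - 3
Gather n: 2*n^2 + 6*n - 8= 2*n^2 + 6*n - 8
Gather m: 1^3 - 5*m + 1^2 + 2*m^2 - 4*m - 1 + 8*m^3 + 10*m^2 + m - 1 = 8*m^3 + 12*m^2 - 8*m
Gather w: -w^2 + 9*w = -w^2 + 9*w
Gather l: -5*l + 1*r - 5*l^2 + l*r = -5*l^2 + l*(r - 5) + r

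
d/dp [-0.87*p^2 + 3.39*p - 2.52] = 3.39 - 1.74*p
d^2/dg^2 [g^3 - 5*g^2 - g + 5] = 6*g - 10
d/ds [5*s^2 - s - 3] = 10*s - 1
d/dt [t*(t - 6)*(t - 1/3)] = 3*t^2 - 38*t/3 + 2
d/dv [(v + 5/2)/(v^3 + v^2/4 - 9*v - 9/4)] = 4*(4*v^3 + v^2 - 36*v - (2*v + 5)*(6*v^2 + v - 18) - 9)/(4*v^3 + v^2 - 36*v - 9)^2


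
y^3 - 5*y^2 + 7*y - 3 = (y - 3)*(y - 1)^2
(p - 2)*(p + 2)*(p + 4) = p^3 + 4*p^2 - 4*p - 16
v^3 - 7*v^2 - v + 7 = (v - 7)*(v - 1)*(v + 1)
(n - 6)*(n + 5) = n^2 - n - 30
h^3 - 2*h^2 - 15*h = h*(h - 5)*(h + 3)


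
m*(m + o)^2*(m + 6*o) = m^4 + 8*m^3*o + 13*m^2*o^2 + 6*m*o^3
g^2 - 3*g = g*(g - 3)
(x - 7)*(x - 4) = x^2 - 11*x + 28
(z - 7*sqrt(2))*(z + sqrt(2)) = z^2 - 6*sqrt(2)*z - 14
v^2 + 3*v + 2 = (v + 1)*(v + 2)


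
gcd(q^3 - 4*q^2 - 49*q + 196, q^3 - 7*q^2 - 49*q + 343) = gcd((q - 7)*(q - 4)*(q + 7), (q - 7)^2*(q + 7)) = q^2 - 49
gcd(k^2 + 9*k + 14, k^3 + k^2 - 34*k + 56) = k + 7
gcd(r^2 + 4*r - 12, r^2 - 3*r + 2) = r - 2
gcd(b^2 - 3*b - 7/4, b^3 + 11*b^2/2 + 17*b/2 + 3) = b + 1/2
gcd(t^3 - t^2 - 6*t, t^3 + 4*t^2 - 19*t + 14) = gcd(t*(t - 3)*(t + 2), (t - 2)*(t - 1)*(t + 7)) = 1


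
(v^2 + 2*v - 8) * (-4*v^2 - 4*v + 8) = -4*v^4 - 12*v^3 + 32*v^2 + 48*v - 64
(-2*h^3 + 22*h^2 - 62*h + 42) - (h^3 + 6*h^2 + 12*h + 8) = -3*h^3 + 16*h^2 - 74*h + 34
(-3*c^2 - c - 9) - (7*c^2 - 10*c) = -10*c^2 + 9*c - 9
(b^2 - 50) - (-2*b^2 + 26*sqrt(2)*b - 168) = 3*b^2 - 26*sqrt(2)*b + 118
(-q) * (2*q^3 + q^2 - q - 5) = -2*q^4 - q^3 + q^2 + 5*q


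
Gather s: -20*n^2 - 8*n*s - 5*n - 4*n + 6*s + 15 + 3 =-20*n^2 - 9*n + s*(6 - 8*n) + 18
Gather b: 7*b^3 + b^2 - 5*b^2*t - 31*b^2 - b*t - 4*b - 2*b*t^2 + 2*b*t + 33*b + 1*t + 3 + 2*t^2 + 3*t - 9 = 7*b^3 + b^2*(-5*t - 30) + b*(-2*t^2 + t + 29) + 2*t^2 + 4*t - 6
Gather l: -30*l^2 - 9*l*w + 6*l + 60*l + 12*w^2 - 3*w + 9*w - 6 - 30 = -30*l^2 + l*(66 - 9*w) + 12*w^2 + 6*w - 36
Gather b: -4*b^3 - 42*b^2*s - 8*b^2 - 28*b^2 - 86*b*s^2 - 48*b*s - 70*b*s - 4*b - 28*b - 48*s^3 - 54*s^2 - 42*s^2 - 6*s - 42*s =-4*b^3 + b^2*(-42*s - 36) + b*(-86*s^2 - 118*s - 32) - 48*s^3 - 96*s^2 - 48*s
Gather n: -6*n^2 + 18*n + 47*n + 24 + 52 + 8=-6*n^2 + 65*n + 84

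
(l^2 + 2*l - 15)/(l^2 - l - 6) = (l + 5)/(l + 2)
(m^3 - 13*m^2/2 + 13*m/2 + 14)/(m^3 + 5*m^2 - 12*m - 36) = (2*m^3 - 13*m^2 + 13*m + 28)/(2*(m^3 + 5*m^2 - 12*m - 36))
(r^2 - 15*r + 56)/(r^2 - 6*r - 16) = (r - 7)/(r + 2)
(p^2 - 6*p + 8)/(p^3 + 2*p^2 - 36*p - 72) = (p^2 - 6*p + 8)/(p^3 + 2*p^2 - 36*p - 72)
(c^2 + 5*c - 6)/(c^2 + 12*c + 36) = (c - 1)/(c + 6)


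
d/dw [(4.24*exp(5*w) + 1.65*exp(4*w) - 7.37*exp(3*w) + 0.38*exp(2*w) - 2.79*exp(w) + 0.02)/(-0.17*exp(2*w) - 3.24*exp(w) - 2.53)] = (-2.1624*exp(6*w) - 55.5114*exp(5*w) - 68.4211*exp(4*w) + 31.0596*exp(3*w) + 54.2328*exp(2*w) - 1.916*exp(w) + 7.1235)*exp(w)/(0.0289*exp(4*w) + 1.1016*exp(3*w) + 11.3578*exp(2*w) + 16.3944*exp(w) + 6.4009)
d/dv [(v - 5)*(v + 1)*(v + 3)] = 3*v^2 - 2*v - 17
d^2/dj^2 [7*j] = 0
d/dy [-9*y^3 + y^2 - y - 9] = -27*y^2 + 2*y - 1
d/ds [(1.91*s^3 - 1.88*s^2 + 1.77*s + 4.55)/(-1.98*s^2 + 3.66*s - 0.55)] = (-3.7818*s^4 + 13.9812*s^3 - 6.5277*s^2 + 20.086*s - 17.6265)/(3.9204*s^4 - 14.4936*s^3 + 15.5736*s^2 - 4.026*s + 0.3025)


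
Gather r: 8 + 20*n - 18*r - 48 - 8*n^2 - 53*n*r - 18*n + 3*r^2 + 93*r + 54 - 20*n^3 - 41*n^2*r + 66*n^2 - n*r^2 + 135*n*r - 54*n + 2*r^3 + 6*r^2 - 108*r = -20*n^3 + 58*n^2 - 52*n + 2*r^3 + r^2*(9 - n) + r*(-41*n^2 + 82*n - 33) + 14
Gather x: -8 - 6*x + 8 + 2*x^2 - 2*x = 2*x^2 - 8*x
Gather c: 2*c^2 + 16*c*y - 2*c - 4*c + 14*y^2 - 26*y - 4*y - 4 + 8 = 2*c^2 + c*(16*y - 6) + 14*y^2 - 30*y + 4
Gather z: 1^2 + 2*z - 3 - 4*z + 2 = -2*z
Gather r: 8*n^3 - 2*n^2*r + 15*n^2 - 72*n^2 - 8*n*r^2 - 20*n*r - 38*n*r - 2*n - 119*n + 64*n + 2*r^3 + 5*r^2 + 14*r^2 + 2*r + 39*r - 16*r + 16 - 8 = 8*n^3 - 57*n^2 - 57*n + 2*r^3 + r^2*(19 - 8*n) + r*(-2*n^2 - 58*n + 25) + 8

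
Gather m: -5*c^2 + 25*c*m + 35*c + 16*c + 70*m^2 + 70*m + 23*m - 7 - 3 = -5*c^2 + 51*c + 70*m^2 + m*(25*c + 93) - 10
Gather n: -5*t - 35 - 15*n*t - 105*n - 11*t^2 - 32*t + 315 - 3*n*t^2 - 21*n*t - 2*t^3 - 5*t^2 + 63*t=n*(-3*t^2 - 36*t - 105) - 2*t^3 - 16*t^2 + 26*t + 280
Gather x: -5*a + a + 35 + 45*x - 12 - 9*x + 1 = -4*a + 36*x + 24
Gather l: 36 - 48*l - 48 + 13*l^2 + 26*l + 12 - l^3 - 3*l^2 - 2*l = -l^3 + 10*l^2 - 24*l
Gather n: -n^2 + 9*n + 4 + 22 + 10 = -n^2 + 9*n + 36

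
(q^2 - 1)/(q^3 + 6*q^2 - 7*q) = (q + 1)/(q*(q + 7))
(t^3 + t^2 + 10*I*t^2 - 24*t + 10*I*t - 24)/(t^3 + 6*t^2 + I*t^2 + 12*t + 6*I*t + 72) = (t^2 + t*(1 + 6*I) + 6*I)/(t^2 + 3*t*(2 - I) - 18*I)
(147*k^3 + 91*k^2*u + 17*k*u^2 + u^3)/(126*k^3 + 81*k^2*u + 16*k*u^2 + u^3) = (7*k + u)/(6*k + u)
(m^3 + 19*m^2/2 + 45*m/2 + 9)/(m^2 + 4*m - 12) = (2*m^2 + 7*m + 3)/(2*(m - 2))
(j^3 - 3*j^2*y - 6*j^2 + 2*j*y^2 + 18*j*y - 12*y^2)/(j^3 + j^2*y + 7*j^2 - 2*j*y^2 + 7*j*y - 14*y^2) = (j^2 - 2*j*y - 6*j + 12*y)/(j^2 + 2*j*y + 7*j + 14*y)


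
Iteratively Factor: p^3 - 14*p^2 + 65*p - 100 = (p - 4)*(p^2 - 10*p + 25) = (p - 5)*(p - 4)*(p - 5)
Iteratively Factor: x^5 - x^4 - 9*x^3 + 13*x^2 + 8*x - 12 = (x + 1)*(x^4 - 2*x^3 - 7*x^2 + 20*x - 12) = (x + 1)*(x + 3)*(x^3 - 5*x^2 + 8*x - 4) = (x - 1)*(x + 1)*(x + 3)*(x^2 - 4*x + 4) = (x - 2)*(x - 1)*(x + 1)*(x + 3)*(x - 2)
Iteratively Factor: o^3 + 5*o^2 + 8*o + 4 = (o + 2)*(o^2 + 3*o + 2) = (o + 1)*(o + 2)*(o + 2)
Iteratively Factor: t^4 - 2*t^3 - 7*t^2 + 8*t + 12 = (t - 2)*(t^3 - 7*t - 6) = (t - 3)*(t - 2)*(t^2 + 3*t + 2) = (t - 3)*(t - 2)*(t + 2)*(t + 1)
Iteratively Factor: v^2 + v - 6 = (v - 2)*(v + 3)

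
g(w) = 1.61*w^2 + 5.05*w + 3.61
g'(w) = 3.22*w + 5.05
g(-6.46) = 38.17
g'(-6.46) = -15.75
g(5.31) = 75.82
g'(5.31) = 22.15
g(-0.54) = 1.35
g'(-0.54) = 3.31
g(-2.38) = 0.71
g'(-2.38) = -2.61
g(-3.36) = 4.82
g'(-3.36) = -5.77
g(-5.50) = 24.54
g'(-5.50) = -12.66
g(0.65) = 7.57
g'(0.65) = 7.14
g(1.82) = 18.13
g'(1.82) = 10.91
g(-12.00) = 174.85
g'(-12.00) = -33.59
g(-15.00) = 290.11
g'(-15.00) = -43.25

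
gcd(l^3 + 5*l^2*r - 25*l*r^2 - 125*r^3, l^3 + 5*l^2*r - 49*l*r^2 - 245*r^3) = l + 5*r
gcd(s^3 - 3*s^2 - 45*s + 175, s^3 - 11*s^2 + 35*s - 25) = s^2 - 10*s + 25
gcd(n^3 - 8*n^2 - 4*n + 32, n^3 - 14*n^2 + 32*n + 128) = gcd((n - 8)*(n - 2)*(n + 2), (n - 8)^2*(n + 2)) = n^2 - 6*n - 16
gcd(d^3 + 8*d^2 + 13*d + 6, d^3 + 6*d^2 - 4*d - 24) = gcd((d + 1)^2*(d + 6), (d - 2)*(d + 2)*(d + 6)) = d + 6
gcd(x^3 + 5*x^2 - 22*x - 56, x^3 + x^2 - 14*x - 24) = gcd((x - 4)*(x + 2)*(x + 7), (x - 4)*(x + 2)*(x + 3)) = x^2 - 2*x - 8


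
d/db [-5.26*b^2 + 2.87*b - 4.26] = 2.87 - 10.52*b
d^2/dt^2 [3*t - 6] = 0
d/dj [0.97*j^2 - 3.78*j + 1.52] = 1.94*j - 3.78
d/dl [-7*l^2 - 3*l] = -14*l - 3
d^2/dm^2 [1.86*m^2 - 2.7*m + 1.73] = 3.72000000000000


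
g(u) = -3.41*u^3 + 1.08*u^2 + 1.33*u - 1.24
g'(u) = -10.23*u^2 + 2.16*u + 1.33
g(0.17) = -1.00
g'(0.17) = 1.40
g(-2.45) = 52.13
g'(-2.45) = -65.37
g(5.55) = -543.54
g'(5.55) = -301.79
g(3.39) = -117.17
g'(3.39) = -108.91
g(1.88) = -17.58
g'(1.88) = -30.77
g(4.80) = -347.09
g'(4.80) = -224.00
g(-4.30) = 284.13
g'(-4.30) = -197.11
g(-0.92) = 1.11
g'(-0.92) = -9.32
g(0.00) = -1.24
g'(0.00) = 1.33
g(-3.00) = 96.56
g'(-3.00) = -97.22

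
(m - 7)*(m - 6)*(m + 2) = m^3 - 11*m^2 + 16*m + 84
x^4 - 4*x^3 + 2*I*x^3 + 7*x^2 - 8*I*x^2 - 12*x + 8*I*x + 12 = (x - 2)^2*(x - I)*(x + 3*I)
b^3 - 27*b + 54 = (b - 3)^2*(b + 6)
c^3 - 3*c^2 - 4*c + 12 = (c - 3)*(c - 2)*(c + 2)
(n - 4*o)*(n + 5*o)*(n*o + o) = n^3*o + n^2*o^2 + n^2*o - 20*n*o^3 + n*o^2 - 20*o^3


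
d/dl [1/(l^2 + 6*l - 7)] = 2*(-l - 3)/(l^2 + 6*l - 7)^2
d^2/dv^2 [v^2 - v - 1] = 2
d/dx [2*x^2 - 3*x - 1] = 4*x - 3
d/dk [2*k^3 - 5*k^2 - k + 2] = 6*k^2 - 10*k - 1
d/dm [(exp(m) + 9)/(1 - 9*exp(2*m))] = (18*(exp(m) + 9)*exp(m) - 9*exp(2*m) + 1)*exp(m)/(9*exp(2*m) - 1)^2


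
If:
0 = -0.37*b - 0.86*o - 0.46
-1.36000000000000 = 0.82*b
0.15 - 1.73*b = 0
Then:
No Solution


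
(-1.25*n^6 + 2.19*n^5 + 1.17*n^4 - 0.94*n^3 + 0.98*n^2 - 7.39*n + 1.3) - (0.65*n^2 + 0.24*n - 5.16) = -1.25*n^6 + 2.19*n^5 + 1.17*n^4 - 0.94*n^3 + 0.33*n^2 - 7.63*n + 6.46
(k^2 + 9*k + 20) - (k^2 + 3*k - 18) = 6*k + 38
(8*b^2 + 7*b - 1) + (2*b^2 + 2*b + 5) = 10*b^2 + 9*b + 4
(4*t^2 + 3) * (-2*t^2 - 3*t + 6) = -8*t^4 - 12*t^3 + 18*t^2 - 9*t + 18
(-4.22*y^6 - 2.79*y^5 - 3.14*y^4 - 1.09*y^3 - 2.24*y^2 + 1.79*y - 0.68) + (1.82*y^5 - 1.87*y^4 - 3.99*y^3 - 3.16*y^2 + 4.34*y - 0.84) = -4.22*y^6 - 0.97*y^5 - 5.01*y^4 - 5.08*y^3 - 5.4*y^2 + 6.13*y - 1.52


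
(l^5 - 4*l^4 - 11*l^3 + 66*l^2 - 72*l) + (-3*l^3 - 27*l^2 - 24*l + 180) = l^5 - 4*l^4 - 14*l^3 + 39*l^2 - 96*l + 180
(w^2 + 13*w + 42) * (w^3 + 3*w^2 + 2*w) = w^5 + 16*w^4 + 83*w^3 + 152*w^2 + 84*w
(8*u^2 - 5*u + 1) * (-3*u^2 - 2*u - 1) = -24*u^4 - u^3 - u^2 + 3*u - 1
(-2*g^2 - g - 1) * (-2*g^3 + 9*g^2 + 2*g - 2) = 4*g^5 - 16*g^4 - 11*g^3 - 7*g^2 + 2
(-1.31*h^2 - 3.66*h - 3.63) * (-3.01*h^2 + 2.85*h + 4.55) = 3.9431*h^4 + 7.2831*h^3 - 5.4652*h^2 - 26.9985*h - 16.5165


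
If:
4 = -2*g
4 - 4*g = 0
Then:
No Solution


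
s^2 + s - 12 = (s - 3)*(s + 4)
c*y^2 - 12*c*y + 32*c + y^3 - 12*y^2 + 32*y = (c + y)*(y - 8)*(y - 4)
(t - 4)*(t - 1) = t^2 - 5*t + 4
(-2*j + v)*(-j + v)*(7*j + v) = 14*j^3 - 19*j^2*v + 4*j*v^2 + v^3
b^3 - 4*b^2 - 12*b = b*(b - 6)*(b + 2)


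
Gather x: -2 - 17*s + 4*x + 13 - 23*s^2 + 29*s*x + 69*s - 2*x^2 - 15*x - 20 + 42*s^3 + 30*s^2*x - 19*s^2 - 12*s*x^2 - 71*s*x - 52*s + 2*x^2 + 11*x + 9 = 42*s^3 - 42*s^2 - 12*s*x^2 + x*(30*s^2 - 42*s)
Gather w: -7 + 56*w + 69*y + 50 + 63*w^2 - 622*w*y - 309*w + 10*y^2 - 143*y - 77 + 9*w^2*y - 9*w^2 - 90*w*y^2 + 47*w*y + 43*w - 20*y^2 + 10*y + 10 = w^2*(9*y + 54) + w*(-90*y^2 - 575*y - 210) - 10*y^2 - 64*y - 24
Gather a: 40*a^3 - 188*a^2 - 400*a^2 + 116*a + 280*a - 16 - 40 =40*a^3 - 588*a^2 + 396*a - 56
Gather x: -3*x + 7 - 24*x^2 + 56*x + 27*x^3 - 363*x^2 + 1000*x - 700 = 27*x^3 - 387*x^2 + 1053*x - 693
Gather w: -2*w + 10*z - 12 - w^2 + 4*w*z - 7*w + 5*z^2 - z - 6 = -w^2 + w*(4*z - 9) + 5*z^2 + 9*z - 18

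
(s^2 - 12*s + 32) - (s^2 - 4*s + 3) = 29 - 8*s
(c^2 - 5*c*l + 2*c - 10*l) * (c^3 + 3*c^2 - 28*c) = c^5 - 5*c^4*l + 5*c^4 - 25*c^3*l - 22*c^3 + 110*c^2*l - 56*c^2 + 280*c*l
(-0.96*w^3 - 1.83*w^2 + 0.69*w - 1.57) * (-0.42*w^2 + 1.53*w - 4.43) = 0.4032*w^5 - 0.7002*w^4 + 1.1631*w^3 + 9.822*w^2 - 5.4588*w + 6.9551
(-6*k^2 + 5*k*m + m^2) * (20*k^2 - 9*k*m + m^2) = -120*k^4 + 154*k^3*m - 31*k^2*m^2 - 4*k*m^3 + m^4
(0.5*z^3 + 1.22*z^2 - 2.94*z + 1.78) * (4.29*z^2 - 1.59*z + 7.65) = 2.145*z^5 + 4.4388*z^4 - 10.7274*z^3 + 21.6438*z^2 - 25.3212*z + 13.617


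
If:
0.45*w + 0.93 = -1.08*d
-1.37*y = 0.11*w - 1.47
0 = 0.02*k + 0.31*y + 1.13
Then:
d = 5.18939393939394*y - 6.42929292929293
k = -15.5*y - 56.5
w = 13.3636363636364 - 12.4545454545455*y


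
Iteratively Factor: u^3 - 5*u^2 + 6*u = (u - 2)*(u^2 - 3*u) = (u - 3)*(u - 2)*(u)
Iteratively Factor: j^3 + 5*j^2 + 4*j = (j)*(j^2 + 5*j + 4) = j*(j + 4)*(j + 1)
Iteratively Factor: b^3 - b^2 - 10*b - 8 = (b + 1)*(b^2 - 2*b - 8) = (b - 4)*(b + 1)*(b + 2)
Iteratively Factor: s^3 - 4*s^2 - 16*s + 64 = (s - 4)*(s^2 - 16) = (s - 4)*(s + 4)*(s - 4)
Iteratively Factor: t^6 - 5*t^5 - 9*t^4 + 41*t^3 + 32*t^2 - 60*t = (t + 2)*(t^5 - 7*t^4 + 5*t^3 + 31*t^2 - 30*t) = (t - 3)*(t + 2)*(t^4 - 4*t^3 - 7*t^2 + 10*t) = t*(t - 3)*(t + 2)*(t^3 - 4*t^2 - 7*t + 10) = t*(t - 3)*(t + 2)^2*(t^2 - 6*t + 5) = t*(t - 5)*(t - 3)*(t + 2)^2*(t - 1)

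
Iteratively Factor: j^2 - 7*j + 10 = (j - 5)*(j - 2)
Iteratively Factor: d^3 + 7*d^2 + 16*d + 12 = (d + 2)*(d^2 + 5*d + 6) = (d + 2)*(d + 3)*(d + 2)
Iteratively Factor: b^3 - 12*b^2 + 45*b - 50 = (b - 2)*(b^2 - 10*b + 25) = (b - 5)*(b - 2)*(b - 5)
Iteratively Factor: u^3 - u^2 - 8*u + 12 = (u - 2)*(u^2 + u - 6) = (u - 2)^2*(u + 3)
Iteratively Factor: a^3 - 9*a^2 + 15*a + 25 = (a - 5)*(a^2 - 4*a - 5) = (a - 5)^2*(a + 1)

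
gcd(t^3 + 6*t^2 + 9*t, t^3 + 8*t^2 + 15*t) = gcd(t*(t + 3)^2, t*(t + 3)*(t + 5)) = t^2 + 3*t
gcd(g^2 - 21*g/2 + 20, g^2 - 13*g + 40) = g - 8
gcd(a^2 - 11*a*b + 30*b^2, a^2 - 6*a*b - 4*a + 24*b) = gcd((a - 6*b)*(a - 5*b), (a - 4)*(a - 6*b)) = a - 6*b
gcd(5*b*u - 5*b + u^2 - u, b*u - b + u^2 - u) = u - 1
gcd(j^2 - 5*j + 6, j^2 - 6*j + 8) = j - 2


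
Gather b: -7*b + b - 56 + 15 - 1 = -6*b - 42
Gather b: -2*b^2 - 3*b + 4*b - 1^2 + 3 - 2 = -2*b^2 + b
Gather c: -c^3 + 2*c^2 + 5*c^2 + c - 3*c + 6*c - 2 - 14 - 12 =-c^3 + 7*c^2 + 4*c - 28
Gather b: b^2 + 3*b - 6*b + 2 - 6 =b^2 - 3*b - 4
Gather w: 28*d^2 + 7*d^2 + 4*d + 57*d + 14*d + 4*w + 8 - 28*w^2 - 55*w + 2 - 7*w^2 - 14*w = 35*d^2 + 75*d - 35*w^2 - 65*w + 10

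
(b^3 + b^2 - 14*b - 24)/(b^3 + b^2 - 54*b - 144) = (b^2 - 2*b - 8)/(b^2 - 2*b - 48)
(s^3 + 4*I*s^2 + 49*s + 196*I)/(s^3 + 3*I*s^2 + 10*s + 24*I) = (s^2 + 49)/(s^2 - I*s + 6)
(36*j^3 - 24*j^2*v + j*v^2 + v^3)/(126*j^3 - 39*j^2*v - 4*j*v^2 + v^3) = (-2*j + v)/(-7*j + v)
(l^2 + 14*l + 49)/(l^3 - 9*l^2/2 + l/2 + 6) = 2*(l^2 + 14*l + 49)/(2*l^3 - 9*l^2 + l + 12)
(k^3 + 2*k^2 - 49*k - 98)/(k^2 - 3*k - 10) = (k^2 - 49)/(k - 5)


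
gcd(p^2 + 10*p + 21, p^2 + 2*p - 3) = p + 3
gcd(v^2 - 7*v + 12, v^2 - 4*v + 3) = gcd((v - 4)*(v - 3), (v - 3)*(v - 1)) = v - 3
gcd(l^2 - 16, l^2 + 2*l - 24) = l - 4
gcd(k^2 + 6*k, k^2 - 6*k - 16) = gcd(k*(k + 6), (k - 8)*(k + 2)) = 1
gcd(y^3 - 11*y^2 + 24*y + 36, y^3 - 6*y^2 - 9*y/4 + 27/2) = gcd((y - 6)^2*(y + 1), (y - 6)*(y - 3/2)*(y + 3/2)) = y - 6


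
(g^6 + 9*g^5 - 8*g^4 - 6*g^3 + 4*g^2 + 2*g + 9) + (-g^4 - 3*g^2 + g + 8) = g^6 + 9*g^5 - 9*g^4 - 6*g^3 + g^2 + 3*g + 17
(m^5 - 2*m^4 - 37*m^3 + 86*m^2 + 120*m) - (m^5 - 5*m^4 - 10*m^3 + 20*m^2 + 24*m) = 3*m^4 - 27*m^3 + 66*m^2 + 96*m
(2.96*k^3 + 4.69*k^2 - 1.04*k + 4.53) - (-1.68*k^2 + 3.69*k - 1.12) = 2.96*k^3 + 6.37*k^2 - 4.73*k + 5.65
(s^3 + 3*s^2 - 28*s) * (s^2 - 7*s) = s^5 - 4*s^4 - 49*s^3 + 196*s^2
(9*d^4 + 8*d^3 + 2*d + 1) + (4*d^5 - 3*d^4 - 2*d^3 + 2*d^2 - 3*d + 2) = 4*d^5 + 6*d^4 + 6*d^3 + 2*d^2 - d + 3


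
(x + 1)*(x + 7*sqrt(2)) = x^2 + x + 7*sqrt(2)*x + 7*sqrt(2)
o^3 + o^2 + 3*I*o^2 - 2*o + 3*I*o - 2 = (o + 1)*(o + I)*(o + 2*I)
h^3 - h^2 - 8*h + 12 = (h - 2)^2*(h + 3)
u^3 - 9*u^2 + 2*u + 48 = (u - 8)*(u - 3)*(u + 2)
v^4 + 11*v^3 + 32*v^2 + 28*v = v*(v + 2)^2*(v + 7)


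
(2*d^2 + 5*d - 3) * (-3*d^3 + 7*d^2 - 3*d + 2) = -6*d^5 - d^4 + 38*d^3 - 32*d^2 + 19*d - 6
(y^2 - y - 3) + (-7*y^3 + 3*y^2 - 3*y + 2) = -7*y^3 + 4*y^2 - 4*y - 1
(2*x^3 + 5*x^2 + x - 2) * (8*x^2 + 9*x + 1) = 16*x^5 + 58*x^4 + 55*x^3 - 2*x^2 - 17*x - 2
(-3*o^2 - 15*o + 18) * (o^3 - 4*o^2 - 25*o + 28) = -3*o^5 - 3*o^4 + 153*o^3 + 219*o^2 - 870*o + 504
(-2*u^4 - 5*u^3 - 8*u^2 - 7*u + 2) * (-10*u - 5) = 20*u^5 + 60*u^4 + 105*u^3 + 110*u^2 + 15*u - 10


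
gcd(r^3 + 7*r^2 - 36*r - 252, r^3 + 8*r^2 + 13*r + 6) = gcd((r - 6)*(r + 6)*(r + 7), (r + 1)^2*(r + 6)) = r + 6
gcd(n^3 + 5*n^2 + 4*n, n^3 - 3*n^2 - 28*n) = n^2 + 4*n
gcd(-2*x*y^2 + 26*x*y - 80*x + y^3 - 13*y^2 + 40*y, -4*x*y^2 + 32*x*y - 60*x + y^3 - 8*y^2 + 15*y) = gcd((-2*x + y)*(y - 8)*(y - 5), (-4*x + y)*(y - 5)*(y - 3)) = y - 5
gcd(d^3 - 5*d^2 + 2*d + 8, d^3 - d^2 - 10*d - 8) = d^2 - 3*d - 4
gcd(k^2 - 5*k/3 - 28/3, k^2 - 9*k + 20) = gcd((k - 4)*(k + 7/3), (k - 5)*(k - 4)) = k - 4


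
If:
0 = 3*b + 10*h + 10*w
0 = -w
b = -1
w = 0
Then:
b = -1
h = 3/10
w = 0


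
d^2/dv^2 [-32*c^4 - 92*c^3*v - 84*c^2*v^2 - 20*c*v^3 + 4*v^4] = -168*c^2 - 120*c*v + 48*v^2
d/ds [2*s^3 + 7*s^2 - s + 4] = 6*s^2 + 14*s - 1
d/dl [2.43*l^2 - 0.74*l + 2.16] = 4.86*l - 0.74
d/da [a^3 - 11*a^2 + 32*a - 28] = 3*a^2 - 22*a + 32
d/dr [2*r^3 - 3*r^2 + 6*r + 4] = 6*r^2 - 6*r + 6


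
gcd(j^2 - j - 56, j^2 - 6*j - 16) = j - 8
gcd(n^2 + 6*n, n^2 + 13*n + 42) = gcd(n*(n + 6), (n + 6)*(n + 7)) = n + 6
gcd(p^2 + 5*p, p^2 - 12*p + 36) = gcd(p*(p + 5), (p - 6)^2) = 1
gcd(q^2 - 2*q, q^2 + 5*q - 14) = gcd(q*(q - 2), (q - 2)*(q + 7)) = q - 2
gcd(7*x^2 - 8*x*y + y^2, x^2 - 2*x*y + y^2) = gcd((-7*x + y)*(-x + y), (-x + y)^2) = x - y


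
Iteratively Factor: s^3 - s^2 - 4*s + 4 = (s - 2)*(s^2 + s - 2) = (s - 2)*(s - 1)*(s + 2)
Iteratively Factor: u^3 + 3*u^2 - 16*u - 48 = (u + 4)*(u^2 - u - 12) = (u + 3)*(u + 4)*(u - 4)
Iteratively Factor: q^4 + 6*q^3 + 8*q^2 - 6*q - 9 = (q + 3)*(q^3 + 3*q^2 - q - 3) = (q + 3)^2*(q^2 - 1) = (q - 1)*(q + 3)^2*(q + 1)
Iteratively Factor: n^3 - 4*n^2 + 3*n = (n - 1)*(n^2 - 3*n) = (n - 3)*(n - 1)*(n)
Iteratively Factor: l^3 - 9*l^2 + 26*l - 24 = (l - 4)*(l^2 - 5*l + 6) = (l - 4)*(l - 2)*(l - 3)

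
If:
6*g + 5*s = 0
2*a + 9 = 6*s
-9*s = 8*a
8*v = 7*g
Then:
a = -27/22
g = -10/11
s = 12/11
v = -35/44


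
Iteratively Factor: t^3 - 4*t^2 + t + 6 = (t - 3)*(t^2 - t - 2) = (t - 3)*(t + 1)*(t - 2)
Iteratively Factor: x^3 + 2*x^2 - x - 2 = (x - 1)*(x^2 + 3*x + 2) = (x - 1)*(x + 2)*(x + 1)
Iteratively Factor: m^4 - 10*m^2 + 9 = (m - 3)*(m^3 + 3*m^2 - m - 3) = (m - 3)*(m - 1)*(m^2 + 4*m + 3) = (m - 3)*(m - 1)*(m + 1)*(m + 3)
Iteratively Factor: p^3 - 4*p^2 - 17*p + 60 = (p - 3)*(p^2 - p - 20) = (p - 3)*(p + 4)*(p - 5)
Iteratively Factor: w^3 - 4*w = (w - 2)*(w^2 + 2*w) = (w - 2)*(w + 2)*(w)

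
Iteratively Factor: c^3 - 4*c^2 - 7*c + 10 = (c - 5)*(c^2 + c - 2) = (c - 5)*(c + 2)*(c - 1)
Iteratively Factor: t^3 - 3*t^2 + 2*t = (t - 1)*(t^2 - 2*t) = t*(t - 1)*(t - 2)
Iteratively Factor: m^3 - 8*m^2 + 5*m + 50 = (m - 5)*(m^2 - 3*m - 10) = (m - 5)^2*(m + 2)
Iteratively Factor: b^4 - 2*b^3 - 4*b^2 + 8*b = (b - 2)*(b^3 - 4*b) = b*(b - 2)*(b^2 - 4) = b*(b - 2)*(b + 2)*(b - 2)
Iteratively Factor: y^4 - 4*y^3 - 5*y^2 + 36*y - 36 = (y - 2)*(y^3 - 2*y^2 - 9*y + 18) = (y - 2)^2*(y^2 - 9) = (y - 2)^2*(y + 3)*(y - 3)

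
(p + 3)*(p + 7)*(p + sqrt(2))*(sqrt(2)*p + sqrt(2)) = sqrt(2)*p^4 + 2*p^3 + 11*sqrt(2)*p^3 + 22*p^2 + 31*sqrt(2)*p^2 + 21*sqrt(2)*p + 62*p + 42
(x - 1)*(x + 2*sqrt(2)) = x^2 - x + 2*sqrt(2)*x - 2*sqrt(2)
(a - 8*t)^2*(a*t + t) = a^3*t - 16*a^2*t^2 + a^2*t + 64*a*t^3 - 16*a*t^2 + 64*t^3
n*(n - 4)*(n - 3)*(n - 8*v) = n^4 - 8*n^3*v - 7*n^3 + 56*n^2*v + 12*n^2 - 96*n*v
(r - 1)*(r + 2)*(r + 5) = r^3 + 6*r^2 + 3*r - 10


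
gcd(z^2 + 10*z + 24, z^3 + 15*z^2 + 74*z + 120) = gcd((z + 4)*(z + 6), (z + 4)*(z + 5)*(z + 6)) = z^2 + 10*z + 24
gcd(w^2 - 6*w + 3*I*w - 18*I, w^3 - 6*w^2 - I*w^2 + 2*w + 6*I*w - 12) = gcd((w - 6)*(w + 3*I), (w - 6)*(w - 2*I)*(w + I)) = w - 6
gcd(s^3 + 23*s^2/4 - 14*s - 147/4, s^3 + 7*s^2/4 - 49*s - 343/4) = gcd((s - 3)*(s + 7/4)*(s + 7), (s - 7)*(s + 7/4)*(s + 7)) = s^2 + 35*s/4 + 49/4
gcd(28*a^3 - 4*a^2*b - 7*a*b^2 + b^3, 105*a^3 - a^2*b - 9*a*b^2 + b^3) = 7*a - b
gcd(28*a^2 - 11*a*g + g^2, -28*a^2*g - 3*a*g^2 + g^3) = 7*a - g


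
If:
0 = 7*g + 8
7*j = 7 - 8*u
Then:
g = -8/7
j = 1 - 8*u/7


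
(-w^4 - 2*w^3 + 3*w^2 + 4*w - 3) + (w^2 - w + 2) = -w^4 - 2*w^3 + 4*w^2 + 3*w - 1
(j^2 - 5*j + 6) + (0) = j^2 - 5*j + 6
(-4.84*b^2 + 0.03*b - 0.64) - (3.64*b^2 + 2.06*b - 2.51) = -8.48*b^2 - 2.03*b + 1.87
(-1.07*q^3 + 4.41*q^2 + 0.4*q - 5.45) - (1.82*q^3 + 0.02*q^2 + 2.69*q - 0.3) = -2.89*q^3 + 4.39*q^2 - 2.29*q - 5.15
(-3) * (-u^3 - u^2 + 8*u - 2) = 3*u^3 + 3*u^2 - 24*u + 6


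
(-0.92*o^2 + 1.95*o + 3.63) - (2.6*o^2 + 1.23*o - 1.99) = -3.52*o^2 + 0.72*o + 5.62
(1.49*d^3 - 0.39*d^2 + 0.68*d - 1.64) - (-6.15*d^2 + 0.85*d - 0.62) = 1.49*d^3 + 5.76*d^2 - 0.17*d - 1.02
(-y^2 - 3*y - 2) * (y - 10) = -y^3 + 7*y^2 + 28*y + 20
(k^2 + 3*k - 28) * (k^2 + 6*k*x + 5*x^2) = k^4 + 6*k^3*x + 3*k^3 + 5*k^2*x^2 + 18*k^2*x - 28*k^2 + 15*k*x^2 - 168*k*x - 140*x^2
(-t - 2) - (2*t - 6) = 4 - 3*t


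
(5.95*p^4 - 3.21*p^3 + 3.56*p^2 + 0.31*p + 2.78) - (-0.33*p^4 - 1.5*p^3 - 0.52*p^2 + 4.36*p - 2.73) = 6.28*p^4 - 1.71*p^3 + 4.08*p^2 - 4.05*p + 5.51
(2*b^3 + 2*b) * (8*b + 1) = 16*b^4 + 2*b^3 + 16*b^2 + 2*b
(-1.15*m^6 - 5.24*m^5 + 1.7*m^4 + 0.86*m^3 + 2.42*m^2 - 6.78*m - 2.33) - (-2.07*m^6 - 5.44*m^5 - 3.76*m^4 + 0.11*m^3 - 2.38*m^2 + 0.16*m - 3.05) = 0.92*m^6 + 0.2*m^5 + 5.46*m^4 + 0.75*m^3 + 4.8*m^2 - 6.94*m + 0.72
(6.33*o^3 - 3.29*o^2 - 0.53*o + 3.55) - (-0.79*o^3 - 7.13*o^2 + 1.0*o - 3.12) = 7.12*o^3 + 3.84*o^2 - 1.53*o + 6.67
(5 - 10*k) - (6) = -10*k - 1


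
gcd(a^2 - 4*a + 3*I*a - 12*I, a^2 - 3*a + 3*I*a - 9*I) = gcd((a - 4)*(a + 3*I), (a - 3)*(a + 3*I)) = a + 3*I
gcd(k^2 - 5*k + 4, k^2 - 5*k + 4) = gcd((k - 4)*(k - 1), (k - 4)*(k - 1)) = k^2 - 5*k + 4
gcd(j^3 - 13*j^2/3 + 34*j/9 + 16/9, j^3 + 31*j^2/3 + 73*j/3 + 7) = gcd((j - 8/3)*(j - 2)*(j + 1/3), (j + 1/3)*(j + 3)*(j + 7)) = j + 1/3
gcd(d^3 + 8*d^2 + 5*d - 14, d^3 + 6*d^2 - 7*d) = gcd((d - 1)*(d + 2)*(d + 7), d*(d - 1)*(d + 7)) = d^2 + 6*d - 7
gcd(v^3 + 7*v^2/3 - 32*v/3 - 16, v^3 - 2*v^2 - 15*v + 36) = v^2 + v - 12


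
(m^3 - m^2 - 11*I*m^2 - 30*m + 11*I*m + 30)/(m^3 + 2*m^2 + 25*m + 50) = (m^2 - m*(1 + 6*I) + 6*I)/(m^2 + m*(2 + 5*I) + 10*I)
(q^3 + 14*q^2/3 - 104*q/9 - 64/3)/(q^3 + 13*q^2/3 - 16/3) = (q^2 + 10*q/3 - 16)/(q^2 + 3*q - 4)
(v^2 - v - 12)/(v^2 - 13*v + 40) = (v^2 - v - 12)/(v^2 - 13*v + 40)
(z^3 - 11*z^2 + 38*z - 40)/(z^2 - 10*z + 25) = (z^2 - 6*z + 8)/(z - 5)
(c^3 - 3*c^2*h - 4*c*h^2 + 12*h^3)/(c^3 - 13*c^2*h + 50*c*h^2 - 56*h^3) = (c^2 - c*h - 6*h^2)/(c^2 - 11*c*h + 28*h^2)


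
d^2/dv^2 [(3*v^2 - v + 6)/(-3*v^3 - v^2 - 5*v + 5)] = 2*(-27*v^6 + 27*v^5 - 180*v^4 - 458*v^3 - 243*v^2 - 345*v - 230)/(27*v^9 + 27*v^8 + 144*v^7 - 44*v^6 + 150*v^5 - 390*v^4 + 200*v^3 - 300*v^2 + 375*v - 125)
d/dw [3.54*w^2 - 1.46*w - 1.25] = 7.08*w - 1.46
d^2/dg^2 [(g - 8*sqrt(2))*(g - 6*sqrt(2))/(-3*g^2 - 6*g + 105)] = 2*(2*g^3 + 14*sqrt(2)*g^3 - 393*g^2 - 576*g + 1470*sqrt(2)*g - 4969 + 980*sqrt(2))/(3*(g^6 + 6*g^5 - 93*g^4 - 412*g^3 + 3255*g^2 + 7350*g - 42875))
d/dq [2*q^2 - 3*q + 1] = 4*q - 3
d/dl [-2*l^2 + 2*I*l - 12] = -4*l + 2*I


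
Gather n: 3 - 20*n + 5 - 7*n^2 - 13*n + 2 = -7*n^2 - 33*n + 10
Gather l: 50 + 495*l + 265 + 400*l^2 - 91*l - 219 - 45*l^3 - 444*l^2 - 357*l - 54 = -45*l^3 - 44*l^2 + 47*l + 42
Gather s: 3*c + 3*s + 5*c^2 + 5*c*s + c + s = 5*c^2 + 4*c + s*(5*c + 4)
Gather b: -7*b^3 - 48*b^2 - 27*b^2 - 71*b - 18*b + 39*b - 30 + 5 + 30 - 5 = -7*b^3 - 75*b^2 - 50*b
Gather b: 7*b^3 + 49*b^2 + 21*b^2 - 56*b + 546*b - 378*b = 7*b^3 + 70*b^2 + 112*b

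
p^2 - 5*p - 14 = (p - 7)*(p + 2)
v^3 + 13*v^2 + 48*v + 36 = (v + 1)*(v + 6)^2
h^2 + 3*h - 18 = (h - 3)*(h + 6)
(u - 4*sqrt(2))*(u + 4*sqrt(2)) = u^2 - 32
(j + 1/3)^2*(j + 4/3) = j^3 + 2*j^2 + j + 4/27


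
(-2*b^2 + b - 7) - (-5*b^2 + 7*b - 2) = 3*b^2 - 6*b - 5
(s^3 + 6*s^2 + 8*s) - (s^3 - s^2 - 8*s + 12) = 7*s^2 + 16*s - 12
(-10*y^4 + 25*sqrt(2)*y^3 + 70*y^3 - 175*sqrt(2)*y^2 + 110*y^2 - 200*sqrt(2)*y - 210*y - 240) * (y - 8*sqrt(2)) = -10*y^5 + 70*y^4 + 105*sqrt(2)*y^4 - 735*sqrt(2)*y^3 - 290*y^3 - 1080*sqrt(2)*y^2 + 2590*y^2 + 1680*sqrt(2)*y + 2960*y + 1920*sqrt(2)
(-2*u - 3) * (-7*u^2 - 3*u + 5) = 14*u^3 + 27*u^2 - u - 15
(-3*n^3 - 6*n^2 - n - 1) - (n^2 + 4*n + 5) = -3*n^3 - 7*n^2 - 5*n - 6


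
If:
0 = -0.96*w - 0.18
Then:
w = -0.19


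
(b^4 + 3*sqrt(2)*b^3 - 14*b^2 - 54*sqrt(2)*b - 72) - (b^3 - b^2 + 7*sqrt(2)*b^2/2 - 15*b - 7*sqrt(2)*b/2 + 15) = b^4 - b^3 + 3*sqrt(2)*b^3 - 13*b^2 - 7*sqrt(2)*b^2/2 - 101*sqrt(2)*b/2 + 15*b - 87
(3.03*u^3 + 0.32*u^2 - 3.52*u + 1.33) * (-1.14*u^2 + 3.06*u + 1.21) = -3.4542*u^5 + 8.907*u^4 + 8.6583*u^3 - 11.9002*u^2 - 0.1894*u + 1.6093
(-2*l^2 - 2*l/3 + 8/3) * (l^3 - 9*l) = -2*l^5 - 2*l^4/3 + 62*l^3/3 + 6*l^2 - 24*l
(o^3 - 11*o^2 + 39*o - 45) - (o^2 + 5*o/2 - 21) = o^3 - 12*o^2 + 73*o/2 - 24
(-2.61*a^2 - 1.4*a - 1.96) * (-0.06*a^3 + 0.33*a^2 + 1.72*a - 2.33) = 0.1566*a^5 - 0.7773*a^4 - 4.8336*a^3 + 3.0265*a^2 - 0.1092*a + 4.5668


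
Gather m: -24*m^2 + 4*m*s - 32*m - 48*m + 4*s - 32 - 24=-24*m^2 + m*(4*s - 80) + 4*s - 56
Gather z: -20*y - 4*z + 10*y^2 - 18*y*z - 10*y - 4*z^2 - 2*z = 10*y^2 - 30*y - 4*z^2 + z*(-18*y - 6)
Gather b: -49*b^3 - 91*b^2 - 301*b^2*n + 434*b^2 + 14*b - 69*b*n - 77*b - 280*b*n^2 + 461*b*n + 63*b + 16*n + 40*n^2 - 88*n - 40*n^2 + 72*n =-49*b^3 + b^2*(343 - 301*n) + b*(-280*n^2 + 392*n)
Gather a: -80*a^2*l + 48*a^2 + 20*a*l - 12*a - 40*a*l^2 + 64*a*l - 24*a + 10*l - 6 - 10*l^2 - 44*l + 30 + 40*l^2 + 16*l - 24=a^2*(48 - 80*l) + a*(-40*l^2 + 84*l - 36) + 30*l^2 - 18*l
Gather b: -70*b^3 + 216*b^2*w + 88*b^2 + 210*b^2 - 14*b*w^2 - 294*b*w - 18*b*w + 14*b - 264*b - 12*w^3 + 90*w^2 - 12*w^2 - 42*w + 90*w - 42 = -70*b^3 + b^2*(216*w + 298) + b*(-14*w^2 - 312*w - 250) - 12*w^3 + 78*w^2 + 48*w - 42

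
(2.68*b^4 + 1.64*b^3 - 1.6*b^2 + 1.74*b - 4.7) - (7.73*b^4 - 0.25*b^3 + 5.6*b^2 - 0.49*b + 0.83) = -5.05*b^4 + 1.89*b^3 - 7.2*b^2 + 2.23*b - 5.53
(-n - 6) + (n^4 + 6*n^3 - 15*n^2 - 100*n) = n^4 + 6*n^3 - 15*n^2 - 101*n - 6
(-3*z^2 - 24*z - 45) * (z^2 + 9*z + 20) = -3*z^4 - 51*z^3 - 321*z^2 - 885*z - 900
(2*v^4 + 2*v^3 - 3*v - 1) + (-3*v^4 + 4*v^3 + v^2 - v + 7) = -v^4 + 6*v^3 + v^2 - 4*v + 6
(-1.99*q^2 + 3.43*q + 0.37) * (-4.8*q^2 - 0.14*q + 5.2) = 9.552*q^4 - 16.1854*q^3 - 12.6042*q^2 + 17.7842*q + 1.924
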